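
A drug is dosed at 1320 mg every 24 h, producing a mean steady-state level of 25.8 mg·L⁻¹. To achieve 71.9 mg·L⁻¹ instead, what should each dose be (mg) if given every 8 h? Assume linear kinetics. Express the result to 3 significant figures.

1230 mg

For first-order elimination, Css ∝ F·D/(CL·τ); F and CL are unchanged, so Css ∝ D/τ.
D₂ = D₁ × (Css,target / Css,current) × (τ₂/τ₁) = 1320 × (71.9/25.8) × (8/24) = 1226 mg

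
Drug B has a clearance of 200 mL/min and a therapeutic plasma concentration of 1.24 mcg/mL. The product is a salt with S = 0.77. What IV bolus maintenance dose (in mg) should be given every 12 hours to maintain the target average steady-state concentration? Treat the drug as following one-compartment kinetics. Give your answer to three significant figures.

Convert clearance: 200 mL/min × 60 min/h ÷ 1000 mL/L = 12.00 L/h
At steady state, dose per interval replaces the amount cleared in that interval: S·D/τ = CL·Css.
D = CL × Css × τ / S = 12.00 × 1.24 × 12 / 0.77 = 231.9 mg

232 mg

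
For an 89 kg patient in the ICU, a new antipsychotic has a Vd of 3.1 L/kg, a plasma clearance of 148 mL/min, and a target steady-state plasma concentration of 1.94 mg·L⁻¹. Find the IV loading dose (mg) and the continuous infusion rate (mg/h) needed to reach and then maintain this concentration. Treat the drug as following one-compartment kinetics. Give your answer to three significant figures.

Total Vd = 3.1 × 89 = 275.9 L
Loading dose = Vd × C = 275.9 × 1.94 = 535.2 mg
CL = 148 mL/min × 60/1000 = 8.880 L/h
Infusion rate = 8.880 L/h × 1.94 mg/L = 17.23 mg/h

(a) 535 mg; (b) 17.2 mg/h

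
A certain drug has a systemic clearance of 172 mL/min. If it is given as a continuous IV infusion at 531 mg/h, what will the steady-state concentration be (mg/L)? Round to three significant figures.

51.5 mg/L

Convert clearance: 172 mL/min × 60 min/h ÷ 1000 mL/L = 10.32 L/h
Css = rate / CL = 531 / 10.32 = 51.45 mg/L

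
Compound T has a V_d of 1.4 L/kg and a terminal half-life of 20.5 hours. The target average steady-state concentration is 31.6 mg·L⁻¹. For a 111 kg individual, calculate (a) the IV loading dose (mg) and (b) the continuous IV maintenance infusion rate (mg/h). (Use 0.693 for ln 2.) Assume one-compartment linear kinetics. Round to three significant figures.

Total Vd = 1.4 × 111 = 155.4 L
LD = Vd × C = 155.4 × 31.6 = 4911 mg
CL = 0.693 × Vd / t½ = 0.693 × 155.4 / 20.5 = 5.253 L/h
Infusion rate = CL × Css = 5.253 × 31.6 = 166.0 mg/h

(a) 4910 mg; (b) 166 mg/h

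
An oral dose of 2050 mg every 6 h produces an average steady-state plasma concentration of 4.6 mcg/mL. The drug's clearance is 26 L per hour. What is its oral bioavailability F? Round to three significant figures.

F·D/τ = CL·Css at steady state → F = CL·Css·τ / D.
F = 26 × 4.6 × 6 / 2050 = 0.350

0.350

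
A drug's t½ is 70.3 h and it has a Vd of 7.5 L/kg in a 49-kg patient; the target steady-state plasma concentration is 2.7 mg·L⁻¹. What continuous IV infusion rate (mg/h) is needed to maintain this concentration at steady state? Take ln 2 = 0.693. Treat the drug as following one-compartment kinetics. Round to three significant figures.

Vd(total) = 49 kg × 7.5 L/kg = 367.5 L
k = 0.693/70.3 = 0.009858 h⁻¹, so CL = k·Vd = 0.009858 × 367.5 = 3.623 L/h
Infusion rate = CL × Css = 3.623 × 2.7 = 9.782 mg/h

9.78 mg/h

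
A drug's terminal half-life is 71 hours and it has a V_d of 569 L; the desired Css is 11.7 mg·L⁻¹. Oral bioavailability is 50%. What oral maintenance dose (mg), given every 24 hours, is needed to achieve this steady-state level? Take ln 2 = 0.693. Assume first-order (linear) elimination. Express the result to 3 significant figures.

k = 0.693/71 = 0.009761 h⁻¹, so CL = k·Vd = 0.009761 × 569.0 = 5.554 L/h
D = CL × Css × τ / F = 5.554 × 11.7 × 24 / 0.5 = 3119 mg

3120 mg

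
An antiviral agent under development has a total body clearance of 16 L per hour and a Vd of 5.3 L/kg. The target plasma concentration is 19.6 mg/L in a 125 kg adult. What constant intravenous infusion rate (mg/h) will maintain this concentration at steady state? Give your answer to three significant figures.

R₀ = 16.00 × 19.6 = 313.6 mg/h

314 mg/h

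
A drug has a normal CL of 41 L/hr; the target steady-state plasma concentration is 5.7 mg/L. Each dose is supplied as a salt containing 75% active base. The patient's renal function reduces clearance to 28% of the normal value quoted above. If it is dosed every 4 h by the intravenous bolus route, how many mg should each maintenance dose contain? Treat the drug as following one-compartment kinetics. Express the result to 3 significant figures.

349 mg

Patient clearance = 0.28 × 41.00 = 11.48 L/h
At steady state, dose per interval replaces the amount cleared in that interval: S·D/τ = CL·Css.
D = CL × Css × τ / S = 11.48 × 5.7 × 4 / 0.75 = 349.0 mg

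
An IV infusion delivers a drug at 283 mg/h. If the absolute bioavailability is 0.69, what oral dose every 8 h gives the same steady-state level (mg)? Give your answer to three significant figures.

3280 mg

To maintain the same Css, the systemic dosing rate must be unchanged: F·D/τ = infusion rate.
D = rate × τ / F = 283 × 8 / 0.69 = 3281 mg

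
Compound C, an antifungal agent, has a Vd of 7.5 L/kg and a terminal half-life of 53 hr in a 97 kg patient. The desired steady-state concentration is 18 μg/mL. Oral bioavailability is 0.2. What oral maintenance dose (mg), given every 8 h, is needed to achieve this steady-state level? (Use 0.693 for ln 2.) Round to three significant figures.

Vd = 7.5 L/kg × 97 kg = 727.5 L
CL = ln 2 · Vd / t½ = 0.693 × 727.5 / 53 = 9.512 L/h
D = CL × Css × τ / F = 9.512 × 18 × 8 / 0.2 = 6849 mg

6850 mg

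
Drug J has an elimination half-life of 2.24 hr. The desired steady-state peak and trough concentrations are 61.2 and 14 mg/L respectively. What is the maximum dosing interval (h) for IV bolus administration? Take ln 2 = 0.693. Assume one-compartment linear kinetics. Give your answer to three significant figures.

4.77 h

k = 0.693 / t½ = 0.693 / 2.24 = 0.3094 h⁻¹
Between IV bolus doses, concentration decays as C = C₀·e^(−kτ), so C_peak/C_trough = e^(kτ).
τ_max = ln(C_peak/C_trough) / k = ln(61.2/14) / 0.3094 = 1.475 / 0.3094 = 4.767 h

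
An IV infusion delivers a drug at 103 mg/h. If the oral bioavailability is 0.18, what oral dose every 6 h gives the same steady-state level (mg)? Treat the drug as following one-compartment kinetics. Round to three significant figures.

3430 mg

To maintain the same Css, the systemic dosing rate must be unchanged: F·D/τ = infusion rate.
D = rate × τ / F = 103 × 6 / 0.18 = 3433 mg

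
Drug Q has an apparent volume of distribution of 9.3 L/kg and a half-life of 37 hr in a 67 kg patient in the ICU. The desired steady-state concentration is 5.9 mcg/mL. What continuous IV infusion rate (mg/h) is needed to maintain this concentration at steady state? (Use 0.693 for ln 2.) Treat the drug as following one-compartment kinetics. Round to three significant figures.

68.9 mg/h

Vd = 9.3 L/kg × 67 kg = 623.1 L
CL = ln 2 · Vd / t½ = 0.693 × 623.1 / 37 = 11.67 L/h
Infusion rate = CL × Css = 11.67 × 5.9 = 68.85 mg/h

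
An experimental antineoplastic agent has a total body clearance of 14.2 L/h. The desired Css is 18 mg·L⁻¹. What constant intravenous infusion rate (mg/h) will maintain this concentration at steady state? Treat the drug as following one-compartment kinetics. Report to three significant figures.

Rate = CL × Css = 14.20 × 18 = 255.6 mg/h

256 mg/h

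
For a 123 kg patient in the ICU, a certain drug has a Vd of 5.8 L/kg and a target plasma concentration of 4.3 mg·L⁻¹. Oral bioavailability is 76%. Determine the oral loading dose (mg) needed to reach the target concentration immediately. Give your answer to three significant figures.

Vd(total) = 123 kg × 5.8 L/kg = 713.4 L
The loading dose fills Vd to the target concentration.
LD = Vd × C / F = 713.4 × 4.300 / 0.76 = 4036 mg

4040 mg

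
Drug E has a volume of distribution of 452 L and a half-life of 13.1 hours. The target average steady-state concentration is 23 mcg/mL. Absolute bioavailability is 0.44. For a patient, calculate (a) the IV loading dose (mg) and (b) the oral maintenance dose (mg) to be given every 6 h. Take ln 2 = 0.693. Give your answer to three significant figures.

LD = Vd × C = 452.0 × 23 = 10400 mg
CL = 0.693 × Vd / t½ = 0.693 × 452.0 / 13.1 = 23.91 L/h
D = CL × Css × τ / F = 23.91 × 23 × 6 / 0.44 = 7499 mg

(a) 10400 mg; (b) 7500 mg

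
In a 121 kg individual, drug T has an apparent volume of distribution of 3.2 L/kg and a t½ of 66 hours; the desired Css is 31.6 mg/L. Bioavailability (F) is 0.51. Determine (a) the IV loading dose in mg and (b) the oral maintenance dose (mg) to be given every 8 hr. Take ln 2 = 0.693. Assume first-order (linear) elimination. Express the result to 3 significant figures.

Total Vd = 3.2 × 121 = 387.2 L
LD = Vd × C = 387.2 × 31.6 = 12240 mg
CL = 0.693 × Vd / t½ = 0.693 × 387.2 / 66 = 4.066 L/h
D = CL × Css × τ / F = 4.066 × 31.6 × 8 / 0.51 = 2015 mg

(a) 12200 mg; (b) 2020 mg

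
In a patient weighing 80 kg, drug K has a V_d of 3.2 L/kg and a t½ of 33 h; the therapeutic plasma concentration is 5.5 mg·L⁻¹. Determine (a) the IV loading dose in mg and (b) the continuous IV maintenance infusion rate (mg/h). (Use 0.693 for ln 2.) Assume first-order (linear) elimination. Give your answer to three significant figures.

(a) 1410 mg; (b) 29.6 mg/h

Vd = 3.2 L/kg × 80 kg = 256.0 L
LD = Vd × C = 256.0 × 5.5 = 1408 mg
CL = 0.693 × Vd / t½ = 0.693 × 256.0 / 33 = 5.376 L/h
Infusion rate = CL × Css = 5.376 × 5.5 = 29.57 mg/h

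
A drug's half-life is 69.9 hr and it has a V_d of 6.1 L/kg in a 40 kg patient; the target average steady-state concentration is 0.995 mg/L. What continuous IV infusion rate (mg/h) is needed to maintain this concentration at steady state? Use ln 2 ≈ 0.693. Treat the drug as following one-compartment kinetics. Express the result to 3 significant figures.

Total Vd = 6.1 × 40 = 244.0 L
CL = 0.693 × Vd / t½ = 0.693 × 244.0 / 69.9 = 2.419 L/h
Infusion rate = CL × Css = 2.419 × 0.995 = 2.407 mg/h

2.41 mg/h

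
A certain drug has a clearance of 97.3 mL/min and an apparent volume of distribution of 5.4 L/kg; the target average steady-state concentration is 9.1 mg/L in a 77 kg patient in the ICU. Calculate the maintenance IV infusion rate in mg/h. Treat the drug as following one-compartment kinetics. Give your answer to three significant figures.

53.1 mg/h

Convert clearance: 97.3 mL/min × 60 min/h ÷ 1000 mL/L = 5.838 L/h
Maintenance depends on clearance, not Vd — rate in must match rate out.
Rate = CL × Css = 5.838 × 9.1 = 53.13 mg/h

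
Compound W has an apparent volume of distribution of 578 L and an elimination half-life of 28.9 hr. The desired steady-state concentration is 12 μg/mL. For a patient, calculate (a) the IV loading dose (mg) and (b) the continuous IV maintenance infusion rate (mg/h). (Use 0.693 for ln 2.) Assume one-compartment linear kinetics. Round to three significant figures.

LD = Vd × C = 578.0 × 12 = 6936 mg
CL = 0.693 × Vd / t½ = 0.693 × 578.0 / 28.9 = 13.86 L/h
Infusion rate = CL × Css = 13.86 × 12 = 166.3 mg/h

(a) 6940 mg; (b) 166 mg/h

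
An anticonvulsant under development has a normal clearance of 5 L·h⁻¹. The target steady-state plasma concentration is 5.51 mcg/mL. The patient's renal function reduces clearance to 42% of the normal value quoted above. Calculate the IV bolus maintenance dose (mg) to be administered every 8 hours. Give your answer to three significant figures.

92.6 mg

Patient clearance = 0.42 × 5.000 = 2.100 L/h
D = CL × Css × τ = 2.100 × 5.51 × 8 = 92.57 mg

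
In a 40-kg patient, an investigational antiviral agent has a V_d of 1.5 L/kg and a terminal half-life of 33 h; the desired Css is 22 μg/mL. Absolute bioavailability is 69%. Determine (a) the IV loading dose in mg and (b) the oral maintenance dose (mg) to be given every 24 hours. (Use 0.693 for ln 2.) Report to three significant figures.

(a) 1320 mg; (b) 964 mg

Vd = 1.5 L/kg × 40 kg = 60.00 L
LD = Vd × C = 60.00 × 22 = 1320 mg
CL = 0.693 × Vd / t½ = 0.693 × 60.00 / 33 = 1.260 L/h
D = CL × Css × τ / F = 1.260 × 22 × 24 / 0.69 = 964.2 mg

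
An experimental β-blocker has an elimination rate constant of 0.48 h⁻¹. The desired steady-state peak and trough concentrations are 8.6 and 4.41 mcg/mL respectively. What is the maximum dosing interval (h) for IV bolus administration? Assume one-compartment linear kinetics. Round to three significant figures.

1.39 h

Between IV bolus doses, concentration decays as C = C₀·e^(−kτ), so C_peak/C_trough = e^(kτ).
τ_max = ln(C_peak/C_trough) / k = ln(8.6/4.41) / 0.4800 = 0.6679 / 0.4800 = 1.391 h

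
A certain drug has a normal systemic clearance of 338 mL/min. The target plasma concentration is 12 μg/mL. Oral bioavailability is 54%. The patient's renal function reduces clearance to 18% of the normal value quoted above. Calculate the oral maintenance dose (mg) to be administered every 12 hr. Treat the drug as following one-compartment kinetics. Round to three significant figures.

CL = 338 mL/min × 60/1000 = 20.28 L/h
Patient clearance = 0.18 × 20.28 = 3.650 L/h
At steady state, dose per interval replaces the amount cleared in that interval: F·D/τ = CL·Css.
D = CL × Css × τ / F = 3.650 × 12 × 12 / 0.54 = 973.3 mg

973 mg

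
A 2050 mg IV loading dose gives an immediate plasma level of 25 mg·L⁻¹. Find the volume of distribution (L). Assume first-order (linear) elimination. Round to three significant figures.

82.0 L

Immediately after an IV bolus, C₀ = Dose / Vd, so Vd = Dose / C₀.
Vd = 2050 / 25 = 82.00 L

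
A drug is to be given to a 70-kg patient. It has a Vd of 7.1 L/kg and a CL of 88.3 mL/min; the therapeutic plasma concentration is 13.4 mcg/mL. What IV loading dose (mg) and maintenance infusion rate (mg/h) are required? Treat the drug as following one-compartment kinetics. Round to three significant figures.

Total Vd = 7.1 × 70 = 497.0 L
LD = Vd · C_target = 497.0 × 13.4 = 6660 mg
CL = 88.3 mL/min × 60/1000 = 5.298 L/h
Maintenance: replace elimination → rate = CL × Css = 5.298 × 13.4 = 70.99 mg/h

(a) 6660 mg; (b) 71.0 mg/h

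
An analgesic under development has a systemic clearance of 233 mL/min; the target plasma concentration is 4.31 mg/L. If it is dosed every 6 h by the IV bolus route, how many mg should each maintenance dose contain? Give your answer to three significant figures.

CL = 233 mL/min × 60/1000 = 13.98 L/h
D = CL × Css × τ = 13.98 × 4.31 × 6 = 361.5 mg

362 mg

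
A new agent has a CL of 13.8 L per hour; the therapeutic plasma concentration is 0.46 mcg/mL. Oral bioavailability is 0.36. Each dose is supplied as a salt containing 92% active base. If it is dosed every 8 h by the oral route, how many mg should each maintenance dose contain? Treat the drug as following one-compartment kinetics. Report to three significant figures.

153 mg

D = CL × Css × τ / F / S = 13.80 × 0.46 × 8 / 0.36 / 0.92 = 153.3 mg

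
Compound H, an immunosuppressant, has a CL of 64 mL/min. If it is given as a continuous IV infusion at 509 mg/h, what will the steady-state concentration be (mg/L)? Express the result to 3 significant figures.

133 mg/L

CL = 64 mL/min × 60/1000 = 3.840 L/h
Css = rate / CL = 509 / 3.840 = 132.6 mg/L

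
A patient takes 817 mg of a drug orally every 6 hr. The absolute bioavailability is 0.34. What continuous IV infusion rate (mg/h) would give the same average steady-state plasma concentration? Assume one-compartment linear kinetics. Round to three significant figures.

Equivalent systemic input: infusion rate = F·D/τ.
Rate = 0.34 × 817 / 6 = 46.30 mg/h

46.3 mg/h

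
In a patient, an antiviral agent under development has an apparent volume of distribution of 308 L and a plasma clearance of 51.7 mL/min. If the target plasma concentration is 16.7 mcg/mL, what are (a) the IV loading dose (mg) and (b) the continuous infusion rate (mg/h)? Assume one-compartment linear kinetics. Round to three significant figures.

(a) 5140 mg; (b) 51.8 mg/h

LD = Vd · C_target = 308.0 × 16.7 = 5144 mg
Convert clearance: 51.7 mL/min × 60 min/h ÷ 1000 mL/L = 3.102 L/h
Maintenance: replace elimination → rate = CL × Css = 3.102 × 16.7 = 51.80 mg/h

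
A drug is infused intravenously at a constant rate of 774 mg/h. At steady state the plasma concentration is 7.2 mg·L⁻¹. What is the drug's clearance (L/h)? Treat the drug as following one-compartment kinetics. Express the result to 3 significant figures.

108 L/h

At steady state, infusion rate = CL × Css, so CL = rate / Css.
CL = 774 / 7.2 = 107.5 L/h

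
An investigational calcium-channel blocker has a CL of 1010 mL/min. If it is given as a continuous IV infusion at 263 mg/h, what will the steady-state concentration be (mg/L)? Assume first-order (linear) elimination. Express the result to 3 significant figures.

4.34 mg/L

CL = 1010 mL/min = 1010 × 0.06 = 60.60 L/h
Css = rate / CL = 263 / 60.60 = 4.340 mg/L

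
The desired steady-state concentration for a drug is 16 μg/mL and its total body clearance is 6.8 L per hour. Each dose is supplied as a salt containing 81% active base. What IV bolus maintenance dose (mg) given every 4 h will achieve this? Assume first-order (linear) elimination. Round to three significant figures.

537 mg

D = CL × Css × τ / S = 6.800 × 16 × 4 / 0.81 = 537.3 mg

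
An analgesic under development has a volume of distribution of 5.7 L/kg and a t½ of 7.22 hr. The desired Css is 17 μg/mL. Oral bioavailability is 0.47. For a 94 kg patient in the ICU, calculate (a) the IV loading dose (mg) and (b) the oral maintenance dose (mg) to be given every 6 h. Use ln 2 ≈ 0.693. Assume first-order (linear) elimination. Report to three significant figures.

Vd(total) = 94 kg × 5.7 L/kg = 535.8 L
LD = Vd × C = 535.8 × 17 = 9109 mg
CL = 0.693 × Vd / t½ = 0.693 × 535.8 / 7.22 = 51.43 L/h
D = CL × Css × τ / F = 51.43 × 17 × 6 / 0.47 = 11160 mg

(a) 9110 mg; (b) 11200 mg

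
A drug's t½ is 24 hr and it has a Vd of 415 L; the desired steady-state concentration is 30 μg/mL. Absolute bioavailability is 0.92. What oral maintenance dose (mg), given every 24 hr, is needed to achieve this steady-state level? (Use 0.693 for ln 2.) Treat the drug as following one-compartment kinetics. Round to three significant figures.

k = 0.693/24 = 0.02888 h⁻¹, so CL = k·Vd = 0.02888 × 415.0 = 11.99 L/h
D = CL × Css × τ / F = 11.99 × 30 × 24 / 0.92 = 9383 mg

9380 mg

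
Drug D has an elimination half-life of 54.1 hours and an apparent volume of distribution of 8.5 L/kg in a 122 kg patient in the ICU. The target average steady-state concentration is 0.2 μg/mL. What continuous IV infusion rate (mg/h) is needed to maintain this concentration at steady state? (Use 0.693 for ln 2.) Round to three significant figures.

2.66 mg/h

Total Vd = 8.5 × 122 = 1037 L
CL = ln 2 · Vd / t½ = 0.693 × 1037 / 54.1 = 13.28 L/h
Infusion rate = CL × Css = 13.28 × 0.2 = 2.656 mg/h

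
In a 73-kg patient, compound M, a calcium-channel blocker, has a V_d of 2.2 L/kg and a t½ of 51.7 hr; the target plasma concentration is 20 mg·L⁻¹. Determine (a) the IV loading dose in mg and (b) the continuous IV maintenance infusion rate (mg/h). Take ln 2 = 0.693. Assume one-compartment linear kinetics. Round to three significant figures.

(a) 3210 mg; (b) 43.1 mg/h

Total Vd = 2.2 × 73 = 160.6 L
LD = Vd × C = 160.6 × 20 = 3212 mg
CL = 0.693 × Vd / t½ = 0.693 × 160.6 / 51.7 = 2.153 L/h
Infusion rate = CL × Css = 2.153 × 20 = 43.06 mg/h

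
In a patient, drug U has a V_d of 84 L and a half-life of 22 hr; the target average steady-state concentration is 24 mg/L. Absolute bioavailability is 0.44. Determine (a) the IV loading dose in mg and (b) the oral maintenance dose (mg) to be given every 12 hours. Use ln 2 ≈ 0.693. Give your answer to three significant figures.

(a) 2020 mg; (b) 1730 mg

LD = Vd × C = 84.00 × 24 = 2016 mg
CL = 0.693 × Vd / t½ = 0.693 × 84.00 / 22 = 2.646 L/h
D = CL × Css × τ / F = 2.646 × 24 × 12 / 0.44 = 1732 mg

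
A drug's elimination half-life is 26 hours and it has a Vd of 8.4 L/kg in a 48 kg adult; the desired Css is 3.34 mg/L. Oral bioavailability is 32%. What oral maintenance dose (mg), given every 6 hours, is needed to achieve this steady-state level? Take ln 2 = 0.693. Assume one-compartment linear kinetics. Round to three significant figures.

Vd(total) = 48 kg × 8.4 L/kg = 403.2 L
CL = 0.693 × Vd / t½ = 0.693 × 403.2 / 26 = 10.75 L/h
D = CL × Css × τ / F = 10.75 × 3.34 × 6 / 0.32 = 673.2 mg

673 mg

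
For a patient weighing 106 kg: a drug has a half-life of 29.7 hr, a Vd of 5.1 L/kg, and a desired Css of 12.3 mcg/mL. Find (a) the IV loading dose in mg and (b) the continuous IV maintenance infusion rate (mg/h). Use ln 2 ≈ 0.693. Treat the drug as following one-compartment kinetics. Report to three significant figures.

Vd(total) = 106 kg × 5.1 L/kg = 540.6 L
LD = Vd × C = 540.6 × 12.3 = 6649 mg
CL = 0.693 × Vd / t½ = 0.693 × 540.6 / 29.7 = 12.61 L/h
Infusion rate = CL × Css = 12.61 × 12.3 = 155.1 mg/h

(a) 6650 mg; (b) 155 mg/h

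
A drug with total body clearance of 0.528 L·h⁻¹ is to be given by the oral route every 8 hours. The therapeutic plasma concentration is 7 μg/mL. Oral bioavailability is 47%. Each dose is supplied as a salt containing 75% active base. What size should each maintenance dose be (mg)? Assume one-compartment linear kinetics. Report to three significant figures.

83.9 mg

At steady state, dose per interval replaces the amount cleared in that interval: F·S·D/τ = CL·Css.
D = CL × Css × τ / F / S = 0.5280 × 7 × 8 / 0.47 / 0.75 = 83.88 mg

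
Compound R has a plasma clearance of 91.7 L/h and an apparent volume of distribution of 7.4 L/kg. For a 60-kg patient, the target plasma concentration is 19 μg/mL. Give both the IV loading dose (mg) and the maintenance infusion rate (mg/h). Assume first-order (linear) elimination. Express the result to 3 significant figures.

(a) 8440 mg; (b) 1740 mg/h

Vd = 7.4 L/kg × 60 kg = 444.0 L
Loading: fill Vd to C_target → 444.0 L × 19 mg/L = 8436 mg
Maintenance infusion rate = CL × Css = 91.70 × 19 = 1742 mg/h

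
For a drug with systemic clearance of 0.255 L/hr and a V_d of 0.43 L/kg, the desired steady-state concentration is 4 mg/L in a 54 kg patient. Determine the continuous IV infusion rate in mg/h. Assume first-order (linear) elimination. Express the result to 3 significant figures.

1.02 mg/h

R₀ = 0.2550 × 4 = 1.020 mg/h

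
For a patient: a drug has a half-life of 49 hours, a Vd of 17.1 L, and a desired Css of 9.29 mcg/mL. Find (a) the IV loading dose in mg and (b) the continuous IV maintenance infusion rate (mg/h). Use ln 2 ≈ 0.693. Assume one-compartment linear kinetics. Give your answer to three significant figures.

(a) 159 mg; (b) 2.25 mg/h

LD = Vd × C = 17.10 × 9.29 = 158.9 mg
CL = 0.693 × Vd / t½ = 0.693 × 17.10 / 49 = 0.2418 L/h
Infusion rate = CL × Css = 0.2418 × 9.29 = 2.246 mg/h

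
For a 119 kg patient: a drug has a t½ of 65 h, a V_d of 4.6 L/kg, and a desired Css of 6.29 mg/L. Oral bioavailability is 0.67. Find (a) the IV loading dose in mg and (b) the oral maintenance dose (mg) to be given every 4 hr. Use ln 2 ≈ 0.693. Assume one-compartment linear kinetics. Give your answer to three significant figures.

(a) 3440 mg; (b) 219 mg

Vd = 4.6 L/kg × 119 kg = 547.4 L
LD = Vd × C = 547.4 × 6.29 = 3443 mg
CL = 0.693 × Vd / t½ = 0.693 × 547.4 / 65 = 5.836 L/h
D = CL × Css × τ / F = 5.836 × 6.29 × 4 / 0.67 = 219.2 mg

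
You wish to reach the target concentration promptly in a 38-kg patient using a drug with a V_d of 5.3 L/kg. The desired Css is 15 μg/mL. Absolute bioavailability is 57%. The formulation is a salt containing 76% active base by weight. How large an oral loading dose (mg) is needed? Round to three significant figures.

6970 mg

Vd = 5.3 L/kg × 38 kg = 201.4 L
LD = Vd × C / F / S = 201.4 × 15.00 / 0.57 / 0.76 = 6974 mg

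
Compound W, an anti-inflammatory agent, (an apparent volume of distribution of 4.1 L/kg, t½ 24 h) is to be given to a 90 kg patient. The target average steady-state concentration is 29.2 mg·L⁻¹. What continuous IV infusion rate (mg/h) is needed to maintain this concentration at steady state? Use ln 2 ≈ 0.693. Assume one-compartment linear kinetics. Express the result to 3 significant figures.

311 mg/h

Vd = 4.1 L/kg × 90 kg = 369.0 L
CL = ln 2 · Vd / t½ = 0.693 × 369.0 / 24 = 10.65 L/h
Infusion rate = CL × Css = 10.65 × 29.2 = 311.0 mg/h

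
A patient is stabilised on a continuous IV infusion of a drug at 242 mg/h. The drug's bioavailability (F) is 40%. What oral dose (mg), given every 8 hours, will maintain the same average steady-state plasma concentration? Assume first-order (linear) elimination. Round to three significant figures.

4840 mg

To maintain the same Css, the systemic dosing rate must be unchanged: F·D/τ = infusion rate.
D = rate × τ / F = 242 × 8 / 0.4 = 4840 mg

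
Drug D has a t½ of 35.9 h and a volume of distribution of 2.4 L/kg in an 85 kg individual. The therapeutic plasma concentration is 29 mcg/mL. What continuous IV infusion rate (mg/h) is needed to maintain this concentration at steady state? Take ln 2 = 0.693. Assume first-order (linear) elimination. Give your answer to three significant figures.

114 mg/h

Vd = 2.4 L/kg × 85 kg = 204.0 L
CL = ln 2 · Vd / t½ = 0.693 × 204.0 / 35.9 = 3.938 L/h
Infusion rate = CL × Css = 3.938 × 29 = 114.2 mg/h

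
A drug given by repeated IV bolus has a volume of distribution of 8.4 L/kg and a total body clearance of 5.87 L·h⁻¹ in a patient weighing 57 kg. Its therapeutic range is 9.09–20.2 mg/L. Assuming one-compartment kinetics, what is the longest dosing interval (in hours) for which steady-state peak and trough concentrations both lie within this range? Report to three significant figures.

Vd = 8.4 L/kg × 57 kg = 478.8 L
k = CL / Vd = 5.870 / 478.8 = 0.01226 h⁻¹
Between IV bolus doses, concentration decays as C = C₀·e^(−kτ), so C_peak/C_trough = e^(kτ).
τ_max = ln(C_peak/C_trough) / k = ln(20.2/9.09) / 0.01226 = 0.7985 / 0.01226 = 65.13 h

65.1 h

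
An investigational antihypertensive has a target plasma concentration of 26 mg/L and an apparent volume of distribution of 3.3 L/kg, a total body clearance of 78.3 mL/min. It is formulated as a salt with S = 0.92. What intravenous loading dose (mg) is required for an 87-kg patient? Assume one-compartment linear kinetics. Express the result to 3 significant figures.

Total Vd = 3.3 × 87 = 287.1 L
LD = Vd × C / S = 287.1 × 26.00 / 0.92 = 8114 mg

8110 mg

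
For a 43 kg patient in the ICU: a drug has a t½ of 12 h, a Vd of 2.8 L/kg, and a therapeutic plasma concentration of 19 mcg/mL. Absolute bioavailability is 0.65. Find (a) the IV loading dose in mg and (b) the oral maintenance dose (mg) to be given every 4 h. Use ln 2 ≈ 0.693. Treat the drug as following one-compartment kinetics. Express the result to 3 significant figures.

(a) 2290 mg; (b) 813 mg

Vd = 2.8 L/kg × 43 kg = 120.4 L
LD = Vd × C = 120.4 × 19 = 2288 mg
CL = 0.693 × Vd / t½ = 0.693 × 120.4 / 12 = 6.953 L/h
D = CL × Css × τ / F = 6.953 × 19 × 4 / 0.65 = 813.0 mg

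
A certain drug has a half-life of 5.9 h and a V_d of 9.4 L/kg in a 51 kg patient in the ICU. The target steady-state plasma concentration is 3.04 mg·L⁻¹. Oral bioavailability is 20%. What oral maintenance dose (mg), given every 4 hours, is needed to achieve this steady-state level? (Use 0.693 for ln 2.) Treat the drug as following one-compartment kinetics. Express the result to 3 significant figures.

3420 mg

Vd(total) = 51 kg × 9.4 L/kg = 479.4 L
CL = ln 2 · Vd / t½ = 0.693 × 479.4 / 5.9 = 56.31 L/h
D = CL × Css × τ / F = 56.31 × 3.04 × 4 / 0.2 = 3424 mg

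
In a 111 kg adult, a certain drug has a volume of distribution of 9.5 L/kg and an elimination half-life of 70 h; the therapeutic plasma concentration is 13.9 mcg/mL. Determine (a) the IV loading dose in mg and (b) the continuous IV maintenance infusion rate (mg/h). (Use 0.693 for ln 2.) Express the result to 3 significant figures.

(a) 14700 mg; (b) 145 mg/h

Total Vd = 9.5 × 111 = 1055 L
LD = Vd × C = 1055 × 13.9 = 14660 mg
CL = 0.693 × Vd / t½ = 0.693 × 1055 / 70 = 10.44 L/h
Infusion rate = CL × Css = 10.44 × 13.9 = 145.1 mg/h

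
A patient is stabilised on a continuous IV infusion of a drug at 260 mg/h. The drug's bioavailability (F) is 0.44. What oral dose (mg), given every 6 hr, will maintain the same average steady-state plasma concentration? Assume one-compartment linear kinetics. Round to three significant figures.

3550 mg

To maintain the same Css, the systemic dosing rate must be unchanged: F·D/τ = infusion rate.
D = rate × τ / F = 260 × 6 / 0.44 = 3545 mg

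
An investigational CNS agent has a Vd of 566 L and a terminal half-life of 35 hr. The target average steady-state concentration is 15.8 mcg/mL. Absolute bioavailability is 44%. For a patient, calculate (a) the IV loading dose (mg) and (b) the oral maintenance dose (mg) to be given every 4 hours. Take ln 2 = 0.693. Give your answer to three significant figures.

(a) 8940 mg; (b) 1610 mg

LD = Vd × C = 566.0 × 15.8 = 8943 mg
CL = 0.693 × Vd / t½ = 0.693 × 566.0 / 35 = 11.21 L/h
D = CL × Css × τ / F = 11.21 × 15.8 × 4 / 0.44 = 1610 mg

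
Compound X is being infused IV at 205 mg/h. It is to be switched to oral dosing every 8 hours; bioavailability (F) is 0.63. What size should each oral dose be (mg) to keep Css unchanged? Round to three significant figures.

2600 mg

To maintain the same Css, the systemic dosing rate must be unchanged: F·D/τ = infusion rate.
D = rate × τ / F = 205 × 8 / 0.63 = 2603 mg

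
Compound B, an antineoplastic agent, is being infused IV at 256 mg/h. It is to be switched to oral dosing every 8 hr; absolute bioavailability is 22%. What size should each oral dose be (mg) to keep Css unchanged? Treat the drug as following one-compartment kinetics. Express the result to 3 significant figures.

9310 mg

To maintain the same Css, the systemic dosing rate must be unchanged: F·D/τ = infusion rate.
D = rate × τ / F = 256 × 8 / 0.22 = 9309 mg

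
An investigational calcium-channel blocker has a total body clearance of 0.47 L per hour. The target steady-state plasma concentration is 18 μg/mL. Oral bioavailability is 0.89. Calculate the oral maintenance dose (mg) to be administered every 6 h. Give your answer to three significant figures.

D = CL × Css × τ / F = 0.4700 × 18 × 6 / 0.89 = 57.03 mg

57.0 mg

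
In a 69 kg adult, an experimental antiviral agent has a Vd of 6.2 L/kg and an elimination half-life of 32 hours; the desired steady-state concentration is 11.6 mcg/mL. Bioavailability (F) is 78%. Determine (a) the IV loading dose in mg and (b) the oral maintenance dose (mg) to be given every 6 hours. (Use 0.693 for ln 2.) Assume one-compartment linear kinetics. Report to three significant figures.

(a) 4960 mg; (b) 827 mg

Vd = 6.2 L/kg × 69 kg = 427.8 L
LD = Vd × C = 427.8 × 11.6 = 4962 mg
CL = 0.693 × Vd / t½ = 0.693 × 427.8 / 32 = 9.265 L/h
D = CL × Css × τ / F = 9.265 × 11.6 × 6 / 0.78 = 826.7 mg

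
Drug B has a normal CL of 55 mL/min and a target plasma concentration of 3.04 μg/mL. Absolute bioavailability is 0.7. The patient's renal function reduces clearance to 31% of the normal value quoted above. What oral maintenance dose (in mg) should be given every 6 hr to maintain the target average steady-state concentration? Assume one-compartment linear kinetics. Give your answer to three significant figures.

Convert clearance: 55 mL/min × 60 min/h ÷ 1000 mL/L = 3.300 L/h
Patient clearance = 0.31 × 3.300 = 1.023 L/h
D = CL × Css × τ / F = 1.023 × 3.04 × 6 / 0.7 = 26.66 mg

26.7 mg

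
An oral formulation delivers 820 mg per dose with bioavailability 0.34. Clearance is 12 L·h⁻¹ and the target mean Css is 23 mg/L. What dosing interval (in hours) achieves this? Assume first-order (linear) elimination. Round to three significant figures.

F·D/τ = CL·Css → τ = F·D / (CL·Css).
τ = 0.34 × 820 / (12 × 23) = 1.010 h

1.01 h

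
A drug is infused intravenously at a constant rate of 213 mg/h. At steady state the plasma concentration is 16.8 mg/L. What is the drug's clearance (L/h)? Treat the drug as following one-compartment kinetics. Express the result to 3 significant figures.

At steady state, infusion rate = CL × Css, so CL = rate / Css.
CL = 213 / 16.8 = 12.68 L/h

12.7 L/h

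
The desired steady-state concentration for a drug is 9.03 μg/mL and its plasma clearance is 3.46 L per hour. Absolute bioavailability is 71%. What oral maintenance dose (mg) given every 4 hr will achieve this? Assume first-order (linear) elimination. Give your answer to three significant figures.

176 mg

D = CL × Css × τ / F = 3.460 × 9.03 × 4 / 0.71 = 176.0 mg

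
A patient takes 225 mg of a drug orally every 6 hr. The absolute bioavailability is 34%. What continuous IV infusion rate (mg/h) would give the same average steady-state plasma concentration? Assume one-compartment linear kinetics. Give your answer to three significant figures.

12.8 mg/h

Equivalent systemic input: infusion rate = F·D/τ.
Rate = 0.34 × 225 / 6 = 12.75 mg/h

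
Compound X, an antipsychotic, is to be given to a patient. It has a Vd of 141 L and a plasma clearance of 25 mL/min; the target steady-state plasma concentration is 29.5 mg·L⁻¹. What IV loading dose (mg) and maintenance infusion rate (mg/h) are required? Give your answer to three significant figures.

Loading: fill Vd to C_target → 141.0 L × 29.5 mg/L = 4160 mg
CL = 25 mL/min × 60/1000 = 1.500 L/h
Maintenance: replace elimination → rate = CL × Css = 1.500 × 29.5 = 44.25 mg/h

(a) 4160 mg; (b) 44.3 mg/h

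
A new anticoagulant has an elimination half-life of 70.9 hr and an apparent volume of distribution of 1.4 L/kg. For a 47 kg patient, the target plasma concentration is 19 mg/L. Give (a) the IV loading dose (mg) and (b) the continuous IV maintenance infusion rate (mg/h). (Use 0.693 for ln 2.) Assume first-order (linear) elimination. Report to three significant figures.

Vd = 1.4 L/kg × 47 kg = 65.80 L
LD = Vd × C = 65.80 × 19 = 1250 mg
CL = 0.693 × Vd / t½ = 0.693 × 65.80 / 70.9 = 0.6432 L/h
Infusion rate = CL × Css = 0.6432 × 19 = 12.22 mg/h

(a) 1250 mg; (b) 12.2 mg/h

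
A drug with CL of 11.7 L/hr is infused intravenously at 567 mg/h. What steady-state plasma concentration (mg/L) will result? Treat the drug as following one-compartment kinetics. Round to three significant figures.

48.5 mg/L

Css = rate / CL = 567 / 11.70 = 48.46 mg/L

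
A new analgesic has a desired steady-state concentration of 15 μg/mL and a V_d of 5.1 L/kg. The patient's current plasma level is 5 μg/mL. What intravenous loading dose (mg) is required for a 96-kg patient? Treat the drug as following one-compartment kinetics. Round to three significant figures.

Vd = 5.1 L/kg × 96 kg = 489.6 L
Concentration deficit ΔC = 15 − 5 = 10.00 mg/L
LD = Vd × ΔC = 489.6 × 10.00 = 4896 mg

4900 mg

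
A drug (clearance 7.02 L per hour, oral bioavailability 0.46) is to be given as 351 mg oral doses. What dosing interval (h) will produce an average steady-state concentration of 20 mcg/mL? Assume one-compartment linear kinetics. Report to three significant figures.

F·D/τ = CL·Css → τ = F·D / (CL·Css).
τ = 0.46 × 351 / (7.02 × 20) = 1.150 h

1.15 h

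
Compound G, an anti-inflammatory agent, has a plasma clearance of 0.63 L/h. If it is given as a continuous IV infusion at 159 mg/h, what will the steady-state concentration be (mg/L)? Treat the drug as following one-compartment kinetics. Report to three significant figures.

252 mg/L

Css = rate / CL = 159 / 0.6300 = 252.4 mg/L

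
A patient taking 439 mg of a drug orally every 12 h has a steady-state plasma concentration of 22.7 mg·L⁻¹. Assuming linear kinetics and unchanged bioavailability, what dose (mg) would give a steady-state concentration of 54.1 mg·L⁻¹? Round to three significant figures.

For first-order elimination, Css ∝ F·D/(CL·τ); F and CL are unchanged, so Css ∝ D/τ.
D₂ = D₁ × (Css,target / Css,current) = 439 × 54.1/22.7 = 1046 mg

1050 mg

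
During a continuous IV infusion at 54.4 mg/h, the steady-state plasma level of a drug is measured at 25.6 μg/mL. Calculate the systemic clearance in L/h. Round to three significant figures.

At steady state, infusion rate = CL × Css, so CL = rate / Css.
CL = 54.4 / 25.6 = 2.125 L/h

2.13 L/h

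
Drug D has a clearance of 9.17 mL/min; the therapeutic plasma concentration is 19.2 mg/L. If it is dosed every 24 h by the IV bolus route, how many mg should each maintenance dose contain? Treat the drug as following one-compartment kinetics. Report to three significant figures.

CL = 9.17 mL/min × 60/1000 = 0.5502 L/h
D = CL × Css × τ = 0.5502 × 19.2 × 24 = 253.5 mg

254 mg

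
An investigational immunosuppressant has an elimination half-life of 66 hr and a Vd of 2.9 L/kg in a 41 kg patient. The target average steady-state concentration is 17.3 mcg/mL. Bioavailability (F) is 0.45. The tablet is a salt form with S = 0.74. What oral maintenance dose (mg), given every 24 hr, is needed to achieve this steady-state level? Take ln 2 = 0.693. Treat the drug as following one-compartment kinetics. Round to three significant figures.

1560 mg

Vd = 2.9 L/kg × 41 kg = 118.9 L
CL = 0.693 × Vd / t½ = 0.693 × 118.9 / 66 = 1.248 L/h
D = CL × Css × τ / F / S = 1.248 × 17.3 × 24 / 0.45 / 0.74 = 1556 mg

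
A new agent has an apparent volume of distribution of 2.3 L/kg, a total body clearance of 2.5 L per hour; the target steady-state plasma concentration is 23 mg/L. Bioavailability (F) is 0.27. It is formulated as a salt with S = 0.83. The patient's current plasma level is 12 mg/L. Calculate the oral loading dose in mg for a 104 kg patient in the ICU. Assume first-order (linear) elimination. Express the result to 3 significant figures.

Total Vd = 2.3 × 104 = 239.2 L
Concentration deficit ΔC = 23 − 12 = 11.00 mg/L
LD = Vd × ΔC / F / S = 239.2 × 11.00 / 0.27 / 0.83 = 11740 mg

11700 mg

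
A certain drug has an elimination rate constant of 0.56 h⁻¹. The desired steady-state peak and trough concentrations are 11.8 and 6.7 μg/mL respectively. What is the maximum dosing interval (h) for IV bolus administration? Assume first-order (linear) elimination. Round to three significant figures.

Between IV bolus doses, concentration decays as C = C₀·e^(−kτ), so C_peak/C_trough = e^(kτ).
τ_max = ln(C_peak/C_trough) / k = ln(11.8/6.7) / 0.5600 = 0.5660 / 0.5600 = 1.011 h

1.01 h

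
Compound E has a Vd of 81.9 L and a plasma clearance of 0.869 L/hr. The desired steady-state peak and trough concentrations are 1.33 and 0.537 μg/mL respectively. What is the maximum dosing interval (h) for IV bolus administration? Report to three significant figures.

k = CL / Vd = 0.8690 / 81.90 = 0.01061 h⁻¹
Between IV bolus doses, concentration decays as C = C₀·e^(−kτ), so C_peak/C_trough = e^(kτ).
τ_max = ln(C_peak/C_trough) / k = ln(1.33/0.537) / 0.01061 = 0.9069 / 0.01061 = 85.48 h

85.5 h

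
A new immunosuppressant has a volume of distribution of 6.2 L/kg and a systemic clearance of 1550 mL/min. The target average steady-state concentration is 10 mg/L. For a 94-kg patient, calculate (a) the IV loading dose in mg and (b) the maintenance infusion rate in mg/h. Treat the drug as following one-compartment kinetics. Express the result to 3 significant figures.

(a) 5830 mg; (b) 930 mg/h

Total Vd = 6.2 × 94 = 582.8 L
Loading: fill Vd to C_target → 582.8 L × 10 mg/L = 5828 mg
Convert clearance: 1550 mL/min × 60 min/h ÷ 1000 mL/L = 93.00 L/h
Infusion rate = 93.00 L/h × 10 mg/L = 930.0 mg/h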